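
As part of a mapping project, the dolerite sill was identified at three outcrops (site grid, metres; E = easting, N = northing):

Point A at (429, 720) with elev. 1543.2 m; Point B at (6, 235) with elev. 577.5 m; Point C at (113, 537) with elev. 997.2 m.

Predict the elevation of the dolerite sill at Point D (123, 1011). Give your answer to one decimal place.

1472.5 m

Let the plane be z = a·E + b·N + c.
Point B−Point A: −423a − 485b = −965.7;  Point C−Point A: −316a − 183b = −546.
Solving gives a = 1.161315, b = 0.978276.
Then c = 1543.2 − a·429 − b·720 = 340.64.
At (123, 1011): z = 142.8 + 989.0 + 340.64 = 1472.5 m.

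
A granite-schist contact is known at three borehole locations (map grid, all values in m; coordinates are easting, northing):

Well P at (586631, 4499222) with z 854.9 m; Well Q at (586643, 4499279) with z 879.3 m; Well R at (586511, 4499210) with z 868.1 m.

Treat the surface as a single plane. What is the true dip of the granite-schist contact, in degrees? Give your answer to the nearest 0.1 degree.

Let the plane be z = a·easting + b·northing + c.
Well Q−Well P: 12a + 57b = 24.4;  Well R−Well P: −120a − 12b = 13.2.
Solving gives a = −0.15609, b = 0.46093.
Gradient magnitude |∇z| = √(a² + b²) = √(0.02437 + 0.21246) = 0.48664.
True dip = arctan(0.48664) = 25.9°, dipping toward SSE (azimuth ≈ 161°).

25.9°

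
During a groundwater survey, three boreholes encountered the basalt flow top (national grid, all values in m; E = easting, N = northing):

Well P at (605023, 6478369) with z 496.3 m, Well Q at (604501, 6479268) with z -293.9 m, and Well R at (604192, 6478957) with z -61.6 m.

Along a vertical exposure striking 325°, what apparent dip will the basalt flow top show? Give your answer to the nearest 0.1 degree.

36.1°

Let the plane be z = a·E + b·N + c.
Well Q−Well P: −522a + 899b = −790.2;  Well R−Well P: −831a + 588b = −557.9.
Solving gives a = 0.08387, b = −0.83028.
Unit vector along 325° is (sin 325°, cos 325°) = (-0.5736, 0.8192).
Slope in that direction = a·(-0.5736) + b·(0.8192) = −0.72823.
Apparent dip = arctan|0.72823| = 36.1° (true dip is 39.8°, so apparent ≤ true as expected).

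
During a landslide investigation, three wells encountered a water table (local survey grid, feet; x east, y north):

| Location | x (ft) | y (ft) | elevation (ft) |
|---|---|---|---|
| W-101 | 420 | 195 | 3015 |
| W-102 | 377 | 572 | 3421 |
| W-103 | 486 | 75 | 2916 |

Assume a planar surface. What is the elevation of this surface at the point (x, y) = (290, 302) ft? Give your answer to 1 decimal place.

3062.2 ft

Two edge vectors: W-101→W-102 = (-43, 377, 406), W-101→W-103 = (66, -120, -99).
Normal n = (W-101→W-102) × (W-101→W-103) = (11397, 22539, -19722).
So ∂z/∂x = −n_x/n_z = 0.57788 and ∂z/∂y = −n_y/n_z = 1.14284.
Intercept c from W-101: 3015 − 242.71 − 222.85 = 2549.44.
At (290, 302): z = 167.6 + 345.1 + 2549.44 = 3062.2 ft.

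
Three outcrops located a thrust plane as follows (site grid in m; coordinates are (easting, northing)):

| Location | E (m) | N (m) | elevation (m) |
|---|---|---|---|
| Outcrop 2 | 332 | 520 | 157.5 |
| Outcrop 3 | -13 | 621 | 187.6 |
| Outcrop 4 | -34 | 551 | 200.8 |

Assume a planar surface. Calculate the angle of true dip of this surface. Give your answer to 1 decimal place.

Two edge vectors: Outcrop 2→Outcrop 3 = (-345, 101, 30.1), Outcrop 2→Outcrop 4 = (-366, 31, 43.3).
Normal n = (Outcrop 2→Outcrop 3) × (Outcrop 2→Outcrop 4) = (3440.2, 3921.9, 26271).
So ∂z/∂E = −n_x/n_z = −0.13095 and ∂z/∂N = −n_y/n_z = −0.14929.
Gradient magnitude |∇z| = √(a² + b²) = √(0.01715 + 0.02229) = 0.19858.
True dip = arctan(0.19858) = 11.2°, dipping toward NE (azimuth ≈ 041°).

11.2°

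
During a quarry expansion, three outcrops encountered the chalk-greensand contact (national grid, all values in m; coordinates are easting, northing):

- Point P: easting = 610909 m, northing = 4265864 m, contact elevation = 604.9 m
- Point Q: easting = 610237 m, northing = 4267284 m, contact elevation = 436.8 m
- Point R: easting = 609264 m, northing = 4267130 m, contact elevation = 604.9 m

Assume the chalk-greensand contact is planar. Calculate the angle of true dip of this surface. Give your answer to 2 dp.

Two edge vectors: Point P→Point Q = (-672, 1420, -168.1), Point P→Point R = (-1645, 1266, 0).
Normal n = (Point P→Point Q) × (Point P→Point R) = (212814.6, 276524.5, 1485148).
So ∂z/∂easting = −n_x/n_z = −0.14330 and ∂z/∂northing = −n_y/n_z = −0.18619.
Gradient magnitude |∇z| = √(a² + b²) = √(0.02053 + 0.03467) = 0.23495.
True dip = arctan(0.23495) = 13.22°, dipping toward NE (azimuth ≈ 038°).

13.22°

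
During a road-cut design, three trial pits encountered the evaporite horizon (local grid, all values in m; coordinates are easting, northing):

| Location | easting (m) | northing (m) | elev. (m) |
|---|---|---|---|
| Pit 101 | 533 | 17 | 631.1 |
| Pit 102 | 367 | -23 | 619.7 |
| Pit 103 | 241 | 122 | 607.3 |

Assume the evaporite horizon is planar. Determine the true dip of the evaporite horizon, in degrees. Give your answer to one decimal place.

Two edge vectors: Pit 101→Pit 102 = (-166, -40, -11.4), Pit 101→Pit 103 = (-292, 105, -23.8).
Normal n = (Pit 101→Pit 102) × (Pit 101→Pit 103) = (2149, -622, -29110).
So ∂z/∂easting = −n_x/n_z = 0.07382 and ∂z/∂northing = −n_y/n_z = −0.02137.
Gradient magnitude |∇z| = √(a² + b²) = √(0.00545 + 0.00046) = 0.07685.
True dip = arctan(0.07685) = 4.4°, dipping toward WNW (azimuth ≈ 286°).

4.4°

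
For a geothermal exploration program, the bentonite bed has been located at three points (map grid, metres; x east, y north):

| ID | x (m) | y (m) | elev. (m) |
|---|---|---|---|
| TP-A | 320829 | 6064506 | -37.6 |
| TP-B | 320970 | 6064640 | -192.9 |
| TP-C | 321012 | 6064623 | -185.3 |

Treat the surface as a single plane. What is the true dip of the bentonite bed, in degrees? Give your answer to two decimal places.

Let the plane be z = a·x + b·y + c.
TP-B−TP-A: 141a + 134b = −155.3;  TP-C−TP-A: 183a + 117b = −147.7.
Solving gives a = −0.20208, b = −0.94632.
Gradient magnitude |∇z| = √(a² + b²) = √(0.04084 + 0.89552) = 0.96765.
True dip = arctan(0.96765) = 44.06°, dipping toward NNE (azimuth ≈ 012°).

44.06°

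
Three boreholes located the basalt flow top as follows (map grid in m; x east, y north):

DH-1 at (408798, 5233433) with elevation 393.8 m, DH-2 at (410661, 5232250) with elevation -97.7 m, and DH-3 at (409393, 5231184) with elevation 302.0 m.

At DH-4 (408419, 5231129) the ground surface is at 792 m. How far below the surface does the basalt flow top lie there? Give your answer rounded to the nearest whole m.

210 m

Two edge vectors: DH-1→DH-2 = (1863, -1183, -491.5), DH-1→DH-3 = (595, -2249, -91.8).
Normal n = (DH-1→DH-2) × (DH-1→DH-3) = (-996784.1, -121419.1, -3486002).
So ∂z/∂x = −n_x/n_z = −0.28593905 and ∂z/∂y = −n_y/n_z = −0.03483047.
Intercept c from DH-1: 393.8 + 116891.31 + 182282.95 = 299568.06.
At (408419, 5231129): z_contact = −116782.9 − 182202.7 + 299568.06 = 582.4 m.
Depth below ground = 792 − 582.4 = 210 m.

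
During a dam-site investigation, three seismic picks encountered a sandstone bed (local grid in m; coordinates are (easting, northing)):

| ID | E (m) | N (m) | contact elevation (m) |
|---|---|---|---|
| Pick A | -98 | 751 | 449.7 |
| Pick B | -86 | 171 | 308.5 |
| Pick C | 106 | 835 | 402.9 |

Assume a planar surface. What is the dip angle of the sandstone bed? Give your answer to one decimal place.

22.0°

Two edge vectors: Pick A→Pick B = (12, -580, -141.2), Pick A→Pick C = (204, 84, -46.8).
Normal n = (Pick A→Pick B) × (Pick A→Pick C) = (39004.8, -28243.2, 119328).
So ∂z/∂E = −n_x/n_z = −0.32687 and ∂z/∂N = −n_y/n_z = 0.23669.
Gradient magnitude |∇z| = √(a² + b²) = √(0.10684 + 0.05602) = 0.40356.
True dip = arctan(0.40356) = 22.0°, dipping toward SE (azimuth ≈ 126°).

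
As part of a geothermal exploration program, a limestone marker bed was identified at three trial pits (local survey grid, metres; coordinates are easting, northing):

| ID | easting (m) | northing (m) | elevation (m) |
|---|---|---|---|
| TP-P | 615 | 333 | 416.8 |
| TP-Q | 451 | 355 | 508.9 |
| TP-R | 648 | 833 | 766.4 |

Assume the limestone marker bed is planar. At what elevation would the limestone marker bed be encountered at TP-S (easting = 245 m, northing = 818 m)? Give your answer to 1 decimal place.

942.3 m

Let the plane be z = a·easting + b·northing + c.
TP-Q−TP-P: −164a + 22b = 92.1;  TP-R−TP-P: 33a + 500b = 349.6.
Solving gives a = −0.46368, b = 0.72980.
Then c = 416.8 − a·615 − b·333 = 458.94.
At (245, 818): z = −113.6 + 597.0 + 458.94 = 942.3 m.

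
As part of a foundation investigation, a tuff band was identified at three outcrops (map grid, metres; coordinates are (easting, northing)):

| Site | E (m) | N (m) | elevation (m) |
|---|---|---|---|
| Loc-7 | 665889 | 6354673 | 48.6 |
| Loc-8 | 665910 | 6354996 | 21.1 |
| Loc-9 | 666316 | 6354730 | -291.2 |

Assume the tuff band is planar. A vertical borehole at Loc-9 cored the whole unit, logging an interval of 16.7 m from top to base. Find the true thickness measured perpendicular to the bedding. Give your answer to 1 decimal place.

13.1 m

Let the plane be z = a·E + b·N + c.
Loc-8−Loc-7: 21a + 323b = −27.5;  Loc-9−Loc-7: 427a + 57b = −339.8.
Solving gives a = −0.79129, b = −0.03369.
|∇z| = √(a²+b²) = 0.79200, so dip δ = arctan(0.79200) = 38.38°.
True thickness = vertical thickness × cos δ = 16.7 × cos 38.38° = 13.1 m.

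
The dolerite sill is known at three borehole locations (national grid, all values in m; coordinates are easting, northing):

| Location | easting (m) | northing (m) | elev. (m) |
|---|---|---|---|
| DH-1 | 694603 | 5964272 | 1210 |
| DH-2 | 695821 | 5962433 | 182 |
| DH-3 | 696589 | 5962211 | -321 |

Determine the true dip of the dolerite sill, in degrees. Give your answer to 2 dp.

32.19°

Let the plane be z = a·easting + b·northing + c.
DH-2−DH-1: 1218a − 1839b = −1028;  DH-3−DH-1: 1986a − 2061b = −1531.
Solving gives a = −0.61018, b = 0.15487.
Gradient magnitude |∇z| = √(a² + b²) = √(0.37232 + 0.02398) = 0.62953.
True dip = arctan(0.62953) = 32.19°, dipping toward ESE (azimuth ≈ 104°).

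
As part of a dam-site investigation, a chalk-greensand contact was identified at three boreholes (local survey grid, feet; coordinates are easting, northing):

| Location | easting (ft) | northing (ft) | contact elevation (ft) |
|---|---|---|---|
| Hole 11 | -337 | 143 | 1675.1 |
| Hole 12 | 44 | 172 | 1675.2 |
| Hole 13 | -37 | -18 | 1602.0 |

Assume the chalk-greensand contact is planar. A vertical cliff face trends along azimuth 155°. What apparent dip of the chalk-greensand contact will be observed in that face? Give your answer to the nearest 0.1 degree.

20.5°

Let the plane be z = a·easting + b·northing + c.
Hole 12−Hole 11: 381a + 29b = 0.1;  Hole 13−Hole 11: 300a − 161b = −73.1.
Solving gives a = −0.03004, b = 0.39807.
Unit vector along 155° is (sin 155°, cos 155°) = (0.4226, -0.9063).
Slope in that direction = a·(0.4226) + b·(-0.9063) = −0.37347.
Apparent dip = arctan|0.37347| = 20.5° (true dip is 21.8°, so apparent ≤ true as expected).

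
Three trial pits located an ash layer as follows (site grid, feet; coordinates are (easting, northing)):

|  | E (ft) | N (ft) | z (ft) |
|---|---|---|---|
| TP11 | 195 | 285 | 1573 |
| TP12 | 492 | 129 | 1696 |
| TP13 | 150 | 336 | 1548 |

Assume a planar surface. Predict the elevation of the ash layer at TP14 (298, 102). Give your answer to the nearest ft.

1646 ft

Two edge vectors: TP11→TP12 = (297, -156, 123), TP11→TP13 = (-45, 51, -25).
Normal n = (TP11→TP12) × (TP11→TP13) = (-2373, 1890, 8127).
So ∂z/∂E = −n_x/n_z = 0.29199 and ∂z/∂N = −n_y/n_z = −0.23256.
Intercept c from TP11: 1573 − 56.94 + 66.28 = 1582.34.
At (298, 102): z = 87.0 − 23.7 + 1582.34 = 1645.6 ft.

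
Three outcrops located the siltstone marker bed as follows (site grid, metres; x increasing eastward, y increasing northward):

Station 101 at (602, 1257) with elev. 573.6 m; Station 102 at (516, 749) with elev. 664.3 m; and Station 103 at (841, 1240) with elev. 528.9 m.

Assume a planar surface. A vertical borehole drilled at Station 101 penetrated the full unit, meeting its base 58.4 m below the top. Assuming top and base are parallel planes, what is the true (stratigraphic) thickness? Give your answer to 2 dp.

Two edge vectors: Station 101→Station 102 = (-86, -508, 90.7), Station 101→Station 103 = (239, -17, -44.7).
Normal n = (Station 101→Station 102) × (Station 101→Station 103) = (24249.5, 17833.1, 122874).
So ∂z/∂x = −n_x/n_z = −0.19735 and ∂z/∂y = −n_y/n_z = −0.14513.
|∇z| = √(a²+b²) = 0.24497, so dip δ = arctan(0.24497) = 13.76°.
True thickness = vertical thickness × cos δ = 58.4 × cos 13.76° = 56.72 m.

56.72 m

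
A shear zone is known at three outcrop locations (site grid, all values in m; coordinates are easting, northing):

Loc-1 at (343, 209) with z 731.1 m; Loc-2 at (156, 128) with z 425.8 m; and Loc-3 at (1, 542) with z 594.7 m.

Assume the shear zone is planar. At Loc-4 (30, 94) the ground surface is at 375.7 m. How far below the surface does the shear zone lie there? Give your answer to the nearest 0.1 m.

Let the plane be z = a·easting + b·northing + c.
Loc-2−Loc-1: −187a − 81b = −305.3;  Loc-3−Loc-1: −342a + 333b = −136.4.
Solving gives a = 1.25275, b = 0.87699.
Then c = 731.1 − a·343 − b·209 = 118.12.
At (30, 94): z_contact = 37.58 + 82.44 + 118.12 = 238.14 m.
Depth below ground = 375.7 − 238.14 = 137.6 m.

137.6 m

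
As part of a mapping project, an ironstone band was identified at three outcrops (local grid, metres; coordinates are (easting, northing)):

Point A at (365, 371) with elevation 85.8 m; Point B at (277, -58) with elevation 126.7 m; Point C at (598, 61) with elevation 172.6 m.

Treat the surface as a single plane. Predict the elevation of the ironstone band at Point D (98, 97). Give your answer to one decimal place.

Let the plane be z = a·E + b·N + c.
Point B−Point A: −88a − 429b = 40.9;  Point C−Point A: 233a − 310b = 86.8.
Solving gives a = 0.19301, b = −0.13493.
Then c = 85.8 − a·365 − b·371 = 65.41.
At (98, 97): z = 18.9 − 13.1 + 65.41 = 71.2 m.

71.2 m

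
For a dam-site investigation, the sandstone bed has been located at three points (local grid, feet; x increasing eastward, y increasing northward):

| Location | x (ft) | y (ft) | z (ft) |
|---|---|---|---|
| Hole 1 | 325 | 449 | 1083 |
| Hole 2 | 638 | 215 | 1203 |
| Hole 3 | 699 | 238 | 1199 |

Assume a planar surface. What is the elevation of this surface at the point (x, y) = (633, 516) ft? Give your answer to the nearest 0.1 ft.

1082.4 ft

Two edge vectors: Hole 1→Hole 2 = (313, -234, 120), Hole 1→Hole 3 = (374, -211, 116).
Normal n = (Hole 1→Hole 2) × (Hole 1→Hole 3) = (-1824, 8572, 21473).
So ∂z/∂x = −n_x/n_z = 0.08494 and ∂z/∂y = −n_y/n_z = −0.39920.
Intercept c from Hole 1: 1083 − 27.61 + 179.24 = 1234.63.
At (633, 516): z = 53.8 − 206.0 + 1234.63 = 1082.4 ft.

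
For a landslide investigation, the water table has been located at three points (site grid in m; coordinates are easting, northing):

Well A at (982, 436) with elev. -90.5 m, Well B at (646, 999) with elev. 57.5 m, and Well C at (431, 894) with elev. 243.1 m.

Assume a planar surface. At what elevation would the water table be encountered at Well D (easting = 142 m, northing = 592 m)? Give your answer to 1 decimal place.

524.0 m

Let the plane be z = a·easting + b·northing + c.
Well B−Well A: −336a + 563b = 148;  Well C−Well A: −551a + 458b = 333.6.
Solving gives a = −0.76784, b = −0.19537.
Then c = -90.5 − a·982 − b·436 = 748.70.
At (142, 592): z = −109.0 − 115.7 + 748.70 = 524.0 m.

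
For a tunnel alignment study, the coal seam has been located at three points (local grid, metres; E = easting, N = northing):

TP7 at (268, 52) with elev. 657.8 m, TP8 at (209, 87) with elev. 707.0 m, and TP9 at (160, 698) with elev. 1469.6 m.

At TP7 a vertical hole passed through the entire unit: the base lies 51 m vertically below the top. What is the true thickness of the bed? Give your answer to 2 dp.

31.95 m

Two edge vectors: TP7→TP8 = (-59, 35, 49.2), TP7→TP9 = (-108, 646, 811.8).
Normal n = (TP7→TP8) × (TP7→TP9) = (-3370.2, 42582.6, -34334).
So ∂z/∂E = −n_x/n_z = −0.09816 and ∂z/∂N = −n_y/n_z = 1.24025.
|∇z| = √(a²+b²) = 1.24412, so dip δ = arctan(1.24412) = 51.21°.
True thickness = vertical thickness × cos δ = 51 × cos 51.21° = 31.95 m.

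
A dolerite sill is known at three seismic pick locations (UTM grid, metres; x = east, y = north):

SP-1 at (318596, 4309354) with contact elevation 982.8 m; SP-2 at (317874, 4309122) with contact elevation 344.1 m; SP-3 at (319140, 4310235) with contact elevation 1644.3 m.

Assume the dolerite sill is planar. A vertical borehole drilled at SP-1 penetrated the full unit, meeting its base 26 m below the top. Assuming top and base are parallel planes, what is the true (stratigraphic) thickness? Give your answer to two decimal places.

Two edge vectors: SP-1→SP-2 = (-722, -232, -638.7), SP-1→SP-3 = (544, 881, 661.5).
Normal n = (SP-1→SP-2) × (SP-1→SP-3) = (409226.7, 130150.2, -509874).
So ∂z/∂x = −n_x/n_z = 0.80260 and ∂z/∂y = −n_y/n_z = 0.25526.
|∇z| = √(a²+b²) = 0.84222, so dip δ = arctan(0.84222) = 40.10°.
True thickness = vertical thickness × cos δ = 26 × cos 40.10° = 19.89 m.

19.89 m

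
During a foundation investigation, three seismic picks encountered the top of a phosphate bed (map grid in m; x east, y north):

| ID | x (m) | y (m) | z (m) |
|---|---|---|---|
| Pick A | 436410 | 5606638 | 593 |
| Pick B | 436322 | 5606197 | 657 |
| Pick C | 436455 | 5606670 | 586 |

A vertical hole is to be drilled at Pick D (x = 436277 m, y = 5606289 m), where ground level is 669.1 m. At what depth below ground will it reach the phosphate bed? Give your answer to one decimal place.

Let the plane be z = a·x + b·y + c.
Pick B−Pick A: −88a − 441b = 64;  Pick C−Pick A: 45a + 32b = −7.
Solving gives a = −0.061013565, b = −0.132949674.
Then c = 593 − a·436410 − b·5606638 = 772620.62.
At (436277, 5606289): z_contact = −26618.82 − 745354.30 + 772620.62 = 647.51 m.
Depth below ground = 669.1 − 647.51 = 21.6 m.

21.6 m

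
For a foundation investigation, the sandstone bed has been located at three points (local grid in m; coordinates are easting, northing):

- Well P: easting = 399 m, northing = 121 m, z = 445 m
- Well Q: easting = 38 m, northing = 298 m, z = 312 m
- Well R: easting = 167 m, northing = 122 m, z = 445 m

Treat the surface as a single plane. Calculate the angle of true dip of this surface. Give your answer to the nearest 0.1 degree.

Two edge vectors: Well P→Well Q = (-361, 177, -133), Well P→Well R = (-232, 1, 0).
Normal n = (Well P→Well Q) × (Well P→Well R) = (133, 30856, 40703).
So ∂z/∂easting = −n_x/n_z = −0.00327 and ∂z/∂northing = −n_y/n_z = −0.75808.
Gradient magnitude |∇z| = √(a² + b²) = √(0.00001 + 0.57468) = 0.75808.
True dip = arctan(0.75808) = 37.2°, dipping toward N (azimuth ≈ 000°).

37.2°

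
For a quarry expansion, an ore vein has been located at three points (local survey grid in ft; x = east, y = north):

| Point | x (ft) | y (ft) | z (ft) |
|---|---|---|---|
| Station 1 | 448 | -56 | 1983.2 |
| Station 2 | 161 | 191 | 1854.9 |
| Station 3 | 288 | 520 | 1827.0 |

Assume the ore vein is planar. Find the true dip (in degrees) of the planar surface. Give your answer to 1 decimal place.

Let the plane be z = a·x + b·y + c.
Station 2−Station 1: −287a + 247b = −128.3;  Station 3−Station 1: −160a + 576b = −156.2.
Solving gives a = 0.28078, b = −0.19319.
Gradient magnitude |∇z| = √(a² + b²) = √(0.07884 + 0.03732) = 0.34082.
True dip = arctan(0.34082) = 18.8°, dipping toward NW (azimuth ≈ 305°).

18.8°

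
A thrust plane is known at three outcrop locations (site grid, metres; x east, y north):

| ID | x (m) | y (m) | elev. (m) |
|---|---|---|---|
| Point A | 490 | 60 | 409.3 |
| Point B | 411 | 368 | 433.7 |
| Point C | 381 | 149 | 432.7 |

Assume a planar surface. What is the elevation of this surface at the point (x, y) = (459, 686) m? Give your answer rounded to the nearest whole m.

Two edge vectors: Point A→Point B = (-79, 308, 24.4), Point A→Point C = (-109, 89, 23.4).
Normal n = (Point A→Point B) × (Point A→Point C) = (5035.6, -811, 26541).
So ∂z/∂x = −n_x/n_z = −0.18973 and ∂z/∂y = −n_y/n_z = 0.03056.
Intercept c from Point A: 409.3 + 92.97 − 1.83 = 500.43.
At (459, 686): z = −87.1 + 21.0 + 500.43 = 434.3 m.

434 m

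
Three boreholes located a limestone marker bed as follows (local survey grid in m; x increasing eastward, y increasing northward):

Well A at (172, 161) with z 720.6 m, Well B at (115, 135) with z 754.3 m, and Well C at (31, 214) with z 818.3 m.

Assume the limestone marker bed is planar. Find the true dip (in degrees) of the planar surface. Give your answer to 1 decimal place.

Let the plane be z = a·x + b·y + c.
Well B−Well A: −57a − 26b = 33.7;  Well C−Well A: −141a + 53b = 97.7.
Solving gives a = −0.64697, b = 0.12221.
Gradient magnitude |∇z| = √(a² + b²) = √(0.41857 + 0.01493) = 0.65841.
True dip = arctan(0.65841) = 33.4°, dipping toward E (azimuth ≈ 101°).

33.4°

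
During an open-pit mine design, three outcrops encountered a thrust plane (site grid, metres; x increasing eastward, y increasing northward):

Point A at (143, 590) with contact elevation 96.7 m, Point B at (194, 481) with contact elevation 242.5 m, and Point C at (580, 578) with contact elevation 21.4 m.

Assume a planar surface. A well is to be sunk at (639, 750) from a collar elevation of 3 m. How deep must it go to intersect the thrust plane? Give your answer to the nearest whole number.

Two edge vectors: Point A→Point B = (51, -109, 145.8), Point A→Point C = (437, -12, -75.3).
Normal n = (Point A→Point B) × (Point A→Point C) = (9957.3, 67554.9, 47021).
So ∂z/∂x = −n_x/n_z = −0.21176 and ∂z/∂y = −n_y/n_z = −1.43670.
Intercept c from Point A: 96.7 + 30.28 + 847.65 = 974.63.
At (639, 750): z_contact = −135.3 − 1077.5 + 974.63 = -238.2 m.
Depth below ground = 3 − (-238.2) = 241 m.

241 m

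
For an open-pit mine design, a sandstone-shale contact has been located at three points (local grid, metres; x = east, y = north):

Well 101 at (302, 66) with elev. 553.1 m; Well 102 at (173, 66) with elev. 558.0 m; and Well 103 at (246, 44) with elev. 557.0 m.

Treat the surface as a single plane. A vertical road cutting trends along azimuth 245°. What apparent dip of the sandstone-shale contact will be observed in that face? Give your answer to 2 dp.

3.92°

Let the plane be z = a·x + b·y + c.
Well 102−Well 101: −129a + 0b = 4.9;  Well 103−Well 101: −56a − 22b = 3.9.
Solving gives a = −0.03798, b = −0.08058.
Unit vector along 245° is (sin 245°, cos 245°) = (-0.9063, -0.4226).
Slope in that direction = a·(-0.9063) + b·(-0.4226) = 0.06848.
Apparent dip = arctan|0.06848| = 3.92° (true dip is 5.1°, so apparent ≤ true as expected).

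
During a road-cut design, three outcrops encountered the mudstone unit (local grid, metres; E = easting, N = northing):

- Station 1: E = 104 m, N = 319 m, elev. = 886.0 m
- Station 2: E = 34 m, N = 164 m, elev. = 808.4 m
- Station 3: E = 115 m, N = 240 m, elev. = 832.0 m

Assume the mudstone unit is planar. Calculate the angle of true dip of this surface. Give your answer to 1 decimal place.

35.4°

Let the plane be z = a·E + b·N + c.
Station 2−Station 1: −70a − 155b = −77.6;  Station 3−Station 1: 11a − 79b = −54.
Solving gives a = −0.30955, b = 0.64044.
Gradient magnitude |∇z| = √(a² + b²) = √(0.09582 + 0.41017) = 0.71133.
True dip = arctan(0.71133) = 35.4°, dipping toward SSE (azimuth ≈ 154°).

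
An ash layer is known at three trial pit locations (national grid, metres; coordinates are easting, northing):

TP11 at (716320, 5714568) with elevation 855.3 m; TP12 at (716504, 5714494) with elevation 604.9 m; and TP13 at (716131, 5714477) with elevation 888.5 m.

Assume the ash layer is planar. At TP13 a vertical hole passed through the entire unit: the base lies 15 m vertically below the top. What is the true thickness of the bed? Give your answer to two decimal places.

Let the plane be z = a·easting + b·northing + c.
TP12−TP11: 184a − 74b = −250.4;  TP13−TP11: −189a − 91b = 33.2.
Solving gives a = −0.82145, b = 1.34126.
|∇z| = √(a²+b²) = 1.57282, so dip δ = arctan(1.57282) = 57.55°.
True thickness = vertical thickness × cos δ = 15 × cos 57.55° = 8.05 m.

8.05 m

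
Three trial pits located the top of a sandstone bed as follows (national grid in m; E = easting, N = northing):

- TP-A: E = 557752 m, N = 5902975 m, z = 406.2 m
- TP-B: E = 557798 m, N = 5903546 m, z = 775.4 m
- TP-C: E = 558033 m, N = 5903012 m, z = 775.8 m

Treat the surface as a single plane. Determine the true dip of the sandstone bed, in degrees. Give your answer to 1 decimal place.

53.6°

Two edge vectors: TP-A→TP-B = (46, 571, 369.2), TP-A→TP-C = (281, 37, 369.6).
Normal n = (TP-A→TP-B) × (TP-A→TP-C) = (197381.2, 86743.6, -158749).
So ∂z/∂E = −n_x/n_z = 1.24335 and ∂z/∂N = −n_y/n_z = 0.54642.
Gradient magnitude |∇z| = √(a² + b²) = √(1.54593 + 0.29857) = 1.35813.
True dip = arctan(1.35813) = 53.6°, dipping toward WSW (azimuth ≈ 246°).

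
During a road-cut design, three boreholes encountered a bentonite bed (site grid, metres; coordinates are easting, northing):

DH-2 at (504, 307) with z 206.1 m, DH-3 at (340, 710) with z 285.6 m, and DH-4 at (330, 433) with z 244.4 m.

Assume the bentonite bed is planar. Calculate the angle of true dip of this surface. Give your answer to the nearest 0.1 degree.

Two edge vectors: DH-2→DH-3 = (-164, 403, 79.5), DH-2→DH-4 = (-174, 126, 38.3).
Normal n = (DH-2→DH-3) × (DH-2→DH-4) = (5417.9, -7551.8, 49458).
So ∂z/∂easting = −n_x/n_z = −0.10955 and ∂z/∂northing = −n_y/n_z = 0.15269.
Gradient magnitude |∇z| = √(a² + b²) = √(0.01200 + 0.02331) = 0.18792.
True dip = arctan(0.18792) = 10.6°, dipping toward SE (azimuth ≈ 144°).

10.6°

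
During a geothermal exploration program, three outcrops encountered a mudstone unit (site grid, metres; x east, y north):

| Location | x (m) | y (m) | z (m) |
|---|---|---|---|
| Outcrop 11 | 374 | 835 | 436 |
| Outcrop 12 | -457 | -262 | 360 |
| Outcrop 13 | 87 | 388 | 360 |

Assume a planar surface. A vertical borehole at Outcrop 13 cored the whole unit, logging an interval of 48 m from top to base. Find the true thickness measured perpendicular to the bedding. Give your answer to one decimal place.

Let the plane be z = a·x + b·y + c.
Outcrop 12−Outcrop 11: −831a − 1097b = −76;  Outcrop 13−Outcrop 11: −287a − 447b = −76.
Solving gives a = −0.87251, b = 0.73023.
|∇z| = √(a²+b²) = 1.13777, so dip δ = arctan(1.13777) = 48.69°.
True thickness = vertical thickness × cos δ = 48 × cos 48.69° = 31.7 m.

31.7 m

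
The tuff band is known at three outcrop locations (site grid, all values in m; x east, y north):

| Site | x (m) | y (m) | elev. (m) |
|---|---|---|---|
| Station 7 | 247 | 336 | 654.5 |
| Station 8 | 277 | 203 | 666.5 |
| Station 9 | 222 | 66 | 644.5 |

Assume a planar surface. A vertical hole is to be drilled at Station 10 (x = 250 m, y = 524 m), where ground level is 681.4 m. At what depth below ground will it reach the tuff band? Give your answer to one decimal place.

25.7 m

Let the plane be z = a·x + b·y + c.
Station 8−Station 7: 30a − 133b = 12;  Station 9−Station 7: −25a − 270b = −10.
Solving gives a = 0.40000, b = 0.00000.
Then c = 654.5 − a·247 − b·336 = 555.70.
At (250, 524): z_contact = 100.00 + 0.00 + 555.70 = 655.70 m.
Depth below ground = 681.4 − 655.70 = 25.7 m.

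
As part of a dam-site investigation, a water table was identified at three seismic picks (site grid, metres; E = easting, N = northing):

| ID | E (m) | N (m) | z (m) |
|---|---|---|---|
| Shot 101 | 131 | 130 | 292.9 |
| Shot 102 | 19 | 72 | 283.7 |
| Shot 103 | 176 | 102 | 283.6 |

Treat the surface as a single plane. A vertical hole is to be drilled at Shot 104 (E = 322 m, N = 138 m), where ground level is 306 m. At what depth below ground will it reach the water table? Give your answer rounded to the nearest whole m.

Two edge vectors: Shot 101→Shot 102 = (-112, -58, -9.2), Shot 101→Shot 103 = (45, -28, -9.3).
Normal n = (Shot 101→Shot 102) × (Shot 101→Shot 103) = (281.8, -1455.6, 5746).
So ∂z/∂E = −n_x/n_z = −0.04904 and ∂z/∂N = −n_y/n_z = 0.25332.
Intercept c from Shot 101: 292.9 + 6.42 − 32.93 = 266.39.
At (322, 138): z_contact = −15.8 + 35.0 + 266.39 = 285.6 m.
Depth below ground = 306 − 285.6 = 20 m.

20 m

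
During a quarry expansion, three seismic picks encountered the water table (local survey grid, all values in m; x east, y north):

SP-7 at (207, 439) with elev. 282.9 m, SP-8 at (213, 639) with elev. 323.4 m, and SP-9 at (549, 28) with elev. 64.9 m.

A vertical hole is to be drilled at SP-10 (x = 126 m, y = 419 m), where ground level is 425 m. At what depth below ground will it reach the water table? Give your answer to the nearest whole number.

Two edge vectors: SP-7→SP-8 = (6, 200, 40.5), SP-7→SP-9 = (342, -411, -218).
Normal n = (SP-7→SP-8) × (SP-7→SP-9) = (-26954.5, 15159, -70866).
So ∂z/∂x = −n_x/n_z = −0.38036 and ∂z/∂y = −n_y/n_z = 0.21391.
Intercept c from SP-7: 282.9 + 78.73 − 93.91 = 267.73.
At (126, 419): z_contact = −47.9 + 89.6 + 267.73 = 309.4 m.
Depth below ground = 425 − 309.4 = 116 m.

116 m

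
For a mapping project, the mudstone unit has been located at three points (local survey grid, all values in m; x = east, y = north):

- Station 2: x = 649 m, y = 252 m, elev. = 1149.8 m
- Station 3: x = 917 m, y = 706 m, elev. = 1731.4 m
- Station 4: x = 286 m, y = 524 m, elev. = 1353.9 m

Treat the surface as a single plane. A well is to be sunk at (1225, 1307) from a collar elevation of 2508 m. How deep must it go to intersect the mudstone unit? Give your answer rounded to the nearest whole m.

Let the plane be z = a·x + b·y + c.
Station 3−Station 2: 268a + 454b = 581.6;  Station 4−Station 2: −363a + 272b = 204.1.
Solving gives a = 0.27570, b = 1.11831.
Then c = 1149.8 − a·649 − b·252 = 689.06.
At (1225, 1307): z_contact = 337.7 + 1461.6 + 689.06 = 2488.4 m.
Depth below ground = 2508 − 2488.4 = 20 m.

20 m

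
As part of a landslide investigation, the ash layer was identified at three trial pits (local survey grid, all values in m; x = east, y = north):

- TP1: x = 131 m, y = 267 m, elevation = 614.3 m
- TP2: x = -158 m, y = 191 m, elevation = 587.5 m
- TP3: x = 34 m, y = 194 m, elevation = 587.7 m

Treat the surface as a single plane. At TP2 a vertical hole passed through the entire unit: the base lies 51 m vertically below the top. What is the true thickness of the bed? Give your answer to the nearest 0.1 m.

47.8 m

Let the plane be z = a·x + b·y + c.
TP2−TP1: −289a − 76b = −26.8;  TP3−TP1: −97a − 73b = −26.6.
Solving gives a = −0.00475, b = 0.37070.
|∇z| = √(a²+b²) = 0.37073, so dip δ = arctan(0.37073) = 20.34°.
True thickness = vertical thickness × cos δ = 51 × cos 20.34° = 47.8 m.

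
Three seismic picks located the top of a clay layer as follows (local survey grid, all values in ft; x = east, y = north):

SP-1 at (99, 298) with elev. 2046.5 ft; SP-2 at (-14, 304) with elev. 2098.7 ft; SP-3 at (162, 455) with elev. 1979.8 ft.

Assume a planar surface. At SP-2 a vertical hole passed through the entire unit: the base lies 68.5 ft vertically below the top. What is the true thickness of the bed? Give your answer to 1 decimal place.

60.5 ft

Two edge vectors: SP-1→SP-2 = (-113, 6, 52.2), SP-1→SP-3 = (63, 157, -66.7).
Normal n = (SP-1→SP-2) × (SP-1→SP-3) = (-8595.6, -4248.5, -18119).
So ∂z/∂x = −n_x/n_z = −0.47440 and ∂z/∂y = −n_y/n_z = −0.23448.
|∇z| = √(a²+b²) = 0.52918, so dip δ = arctan(0.52918) = 27.89°.
True thickness = vertical thickness × cos δ = 68.5 × cos 27.89° = 60.5 ft.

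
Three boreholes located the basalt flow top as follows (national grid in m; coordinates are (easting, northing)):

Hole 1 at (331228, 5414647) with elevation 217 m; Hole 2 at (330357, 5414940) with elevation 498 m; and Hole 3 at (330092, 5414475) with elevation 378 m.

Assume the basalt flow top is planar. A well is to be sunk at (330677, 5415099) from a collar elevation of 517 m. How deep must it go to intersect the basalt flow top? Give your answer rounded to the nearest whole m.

Let the plane be z = a·E + b·N + c.
Hole 2−Hole 1: −871a + 293b = 281;  Hole 3−Hole 1: −1136a − 172b = 161.
Solving gives a = −0.19787221, b = 0.37083040.
Then c = 217 − a·331228 − b·5414647 = −1942157.89.
At (330677, 5415099): z_contact = −65431.8 + 2008083.3 − 1942157.89 = 493.6 m.
Depth below ground = 517 − 493.6 = 23 m.

23 m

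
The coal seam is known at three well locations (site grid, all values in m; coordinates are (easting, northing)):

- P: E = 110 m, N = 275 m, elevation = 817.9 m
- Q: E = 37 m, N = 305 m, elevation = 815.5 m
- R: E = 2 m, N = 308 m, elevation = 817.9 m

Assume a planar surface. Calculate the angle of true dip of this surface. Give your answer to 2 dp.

Let the plane be z = a·E + b·N + c.
Q−P: −73a + 30b = −2.4;  R−P: −108a + 33b = 0.
Solving gives a = −0.09531, b = −0.31191.
Gradient magnitude |∇z| = √(a² + b²) = √(0.00908 + 0.09729) = 0.32615.
True dip = arctan(0.32615) = 18.06°, dipping toward NNE (azimuth ≈ 017°).

18.06°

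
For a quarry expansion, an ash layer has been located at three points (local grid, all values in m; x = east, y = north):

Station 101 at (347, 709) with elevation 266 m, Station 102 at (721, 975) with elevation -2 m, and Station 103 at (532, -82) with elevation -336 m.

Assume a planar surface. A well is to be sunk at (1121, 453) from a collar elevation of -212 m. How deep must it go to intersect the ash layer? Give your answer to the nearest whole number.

487 m

Two edge vectors: Station 101→Station 102 = (374, 266, -268), Station 101→Station 103 = (185, -791, -602).
Normal n = (Station 101→Station 102) × (Station 101→Station 103) = (-372120, 175568, -345044).
So ∂z/∂x = −n_x/n_z = −1.07847 and ∂z/∂y = −n_y/n_z = 0.50883.
Intercept c from Station 101: 266 + 374.23 − 360.76 = 279.47.
At (1121, 453): z_contact = −1209.0 + 230.5 + 279.47 = -699.0 m.
Depth below ground = -212 − (-699.0) = 487 m.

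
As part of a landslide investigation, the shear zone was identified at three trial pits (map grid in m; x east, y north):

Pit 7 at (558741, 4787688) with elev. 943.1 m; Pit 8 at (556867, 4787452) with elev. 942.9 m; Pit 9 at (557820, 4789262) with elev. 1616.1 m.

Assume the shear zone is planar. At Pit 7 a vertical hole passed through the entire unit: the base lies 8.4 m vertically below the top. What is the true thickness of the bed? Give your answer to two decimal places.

Let the plane be z = a·x + b·y + c.
Pit 8−Pit 7: −1874a − 236b = −0.2;  Pit 9−Pit 7: −921a + 1574b = 673.
Solving gives a = −0.05005, b = 0.39829.
|∇z| = √(a²+b²) = 0.40142, so dip δ = arctan(0.40142) = 21.87°.
True thickness = vertical thickness × cos δ = 8.4 × cos 21.87° = 7.80 m.

7.80 m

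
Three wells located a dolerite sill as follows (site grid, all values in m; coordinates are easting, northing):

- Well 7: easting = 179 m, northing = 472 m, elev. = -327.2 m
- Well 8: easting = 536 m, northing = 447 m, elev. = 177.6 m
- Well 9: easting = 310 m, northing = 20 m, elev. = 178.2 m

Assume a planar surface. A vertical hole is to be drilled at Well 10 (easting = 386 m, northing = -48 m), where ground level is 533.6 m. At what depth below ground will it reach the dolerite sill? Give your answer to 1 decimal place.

Let the plane be z = a·easting + b·northing + c.
Well 8−Well 7: 357a − 25b = 504.8;  Well 9−Well 7: 131a − 452b = 505.4.
Solving gives a = 1.36338, b = −0.72300.
Then c = -327.2 − a·179 − b·472 = −229.99.
At (386, -48): z_contact = 526.26 + 34.70 − 229.99 = 330.98 m.
Depth below ground = 533.6 − 330.98 = 202.6 m.

202.6 m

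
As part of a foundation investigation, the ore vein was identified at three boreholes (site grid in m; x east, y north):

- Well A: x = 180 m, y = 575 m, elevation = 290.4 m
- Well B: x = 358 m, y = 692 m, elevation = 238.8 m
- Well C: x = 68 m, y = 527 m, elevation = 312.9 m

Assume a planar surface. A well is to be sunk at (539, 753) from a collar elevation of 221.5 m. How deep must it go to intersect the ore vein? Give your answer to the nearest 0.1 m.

12.6 m

Two edge vectors: Well A→Well B = (178, 117, -51.6), Well A→Well C = (-112, -48, 22.5).
Normal n = (Well A→Well B) × (Well A→Well C) = (155.7, 1774.2, 4560).
So ∂z/∂x = −n_x/n_z = −0.03414 and ∂z/∂y = −n_y/n_z = −0.38908.
Intercept c from Well A: 290.4 + 6.15 + 223.72 = 520.27.
At (539, 753): z_contact = −18.40 − 292.98 + 520.27 = 208.89 m.
Depth below ground = 221.5 − 208.89 = 12.6 m.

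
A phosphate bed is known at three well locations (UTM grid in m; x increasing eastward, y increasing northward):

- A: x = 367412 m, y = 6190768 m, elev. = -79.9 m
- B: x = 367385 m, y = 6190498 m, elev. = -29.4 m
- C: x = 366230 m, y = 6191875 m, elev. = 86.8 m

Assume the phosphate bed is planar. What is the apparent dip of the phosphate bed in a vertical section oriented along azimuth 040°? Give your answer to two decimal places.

Two edge vectors: A→B = (-27, -270, 50.5), A→C = (-1182, 1107, 166.7).
Normal n = (A→B) × (A→C) = (-100912.5, -55190.1, -349029).
So ∂z/∂x = −n_x/n_z = −0.28912 and ∂z/∂y = −n_y/n_z = −0.15812.
Unit vector along 040° is (sin 40°, cos 40°) = (0.6428, 0.7660).
Slope in that direction = a·(0.6428) + b·(0.7660) = −0.30698.
Apparent dip = arctan|0.30698| = 17.07° (true dip is 18.2°, so apparent ≤ true as expected).

17.07°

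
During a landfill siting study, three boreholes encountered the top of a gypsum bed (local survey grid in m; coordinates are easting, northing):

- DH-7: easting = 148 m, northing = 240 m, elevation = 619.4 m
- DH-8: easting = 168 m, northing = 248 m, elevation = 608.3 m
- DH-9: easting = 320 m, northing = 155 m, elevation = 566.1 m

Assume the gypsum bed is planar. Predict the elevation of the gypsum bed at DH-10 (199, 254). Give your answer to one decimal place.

Let the plane be z = a·easting + b·northing + c.
DH-8−DH-7: 20a + 8b = −11.1;  DH-9−DH-7: 172a − 85b = −53.3.
Solving gives a = −0.44535, b = −0.27412.
Then c = 619.4 − a·148 − b·240 = 751.10.
At (199, 254): z = −88.6 − 69.6 + 751.10 = 592.8 m.

592.8 m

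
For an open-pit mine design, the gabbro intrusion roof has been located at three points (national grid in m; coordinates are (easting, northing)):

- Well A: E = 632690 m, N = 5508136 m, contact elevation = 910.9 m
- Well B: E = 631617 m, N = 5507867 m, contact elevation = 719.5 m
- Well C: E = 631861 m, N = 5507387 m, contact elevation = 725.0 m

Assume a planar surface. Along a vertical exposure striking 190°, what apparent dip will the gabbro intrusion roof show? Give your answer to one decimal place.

Two edge vectors: Well A→Well B = (-1073, -269, -191.4), Well A→Well C = (-829, -749, -185.9).
Normal n = (Well A→Well B) × (Well A→Well C) = (-93351.5, -40800.1, 580676).
So ∂z/∂E = −n_x/n_z = 0.16076 and ∂z/∂N = −n_y/n_z = 0.07026.
Unit vector along 190° is (sin 190°, cos 190°) = (-0.1736, -0.9848).
Slope in that direction = a·(-0.1736) + b·(-0.9848) = −0.09711.
Apparent dip = arctan|0.09711| = 5.5° (true dip is 10.0°, so apparent ≤ true as expected).

5.5°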